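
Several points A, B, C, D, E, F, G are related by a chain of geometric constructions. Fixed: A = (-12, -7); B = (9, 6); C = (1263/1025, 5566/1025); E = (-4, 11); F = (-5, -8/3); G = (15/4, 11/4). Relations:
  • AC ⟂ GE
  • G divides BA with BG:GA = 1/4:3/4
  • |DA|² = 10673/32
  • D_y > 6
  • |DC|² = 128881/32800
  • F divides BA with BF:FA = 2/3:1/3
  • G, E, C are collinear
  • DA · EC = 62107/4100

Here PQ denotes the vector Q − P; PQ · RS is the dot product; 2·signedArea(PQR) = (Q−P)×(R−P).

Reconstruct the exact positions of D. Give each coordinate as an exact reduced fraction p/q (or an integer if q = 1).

D = (-1/8, 55/8)

1. D_x = -1/8  [line -5363/1025·x + 5709/1025·y + -159679/4100 = 0 ∩ |DC|² = 128881/32800]
2. D_y = 55/8  [line -5363/1025·x + 5709/1025·y + -159679/4100 = 0 ∩ |DC|² = 128881/32800]
   → D = (-1/8, 55/8)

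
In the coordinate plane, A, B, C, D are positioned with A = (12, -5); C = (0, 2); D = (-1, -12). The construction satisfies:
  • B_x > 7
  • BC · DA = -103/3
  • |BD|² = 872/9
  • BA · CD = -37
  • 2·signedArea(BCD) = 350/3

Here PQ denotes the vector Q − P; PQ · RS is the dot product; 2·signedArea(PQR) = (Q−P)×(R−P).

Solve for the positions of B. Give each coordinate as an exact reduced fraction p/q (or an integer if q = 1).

B = (23/3, -22/3)

1. B_x = 23/3  [BC · DA = -103/3 ∩ 2·signedArea(BCD) = 350/3]
2. B_y = -22/3  [BC · DA = -103/3 ∩ 2·signedArea(BCD) = 350/3]
   → B = (23/3, -22/3)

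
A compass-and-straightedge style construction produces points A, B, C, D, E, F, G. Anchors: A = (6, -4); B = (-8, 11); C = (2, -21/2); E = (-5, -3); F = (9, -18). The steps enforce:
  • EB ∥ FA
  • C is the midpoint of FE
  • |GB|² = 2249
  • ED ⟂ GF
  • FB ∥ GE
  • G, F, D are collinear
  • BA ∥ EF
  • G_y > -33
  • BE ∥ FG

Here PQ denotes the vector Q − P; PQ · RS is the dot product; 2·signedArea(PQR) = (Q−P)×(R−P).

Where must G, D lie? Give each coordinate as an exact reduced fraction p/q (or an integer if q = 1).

D = (1089/205, -162/205)
G = (12, -32)

1. G_x = 12  [FB ∥ GE ∩ BE ∥ FG]
2. G_y = -32  [FB ∥ GE ∩ BE ∥ FG]
   → G = (12, -32)
3. D_x = 1089/205  [G, F, D are collinear ∩ ED ⟂ GF]
4. D_y = -162/205  [G, F, D are collinear ∩ ED ⟂ GF]
   → D = (1089/205, -162/205)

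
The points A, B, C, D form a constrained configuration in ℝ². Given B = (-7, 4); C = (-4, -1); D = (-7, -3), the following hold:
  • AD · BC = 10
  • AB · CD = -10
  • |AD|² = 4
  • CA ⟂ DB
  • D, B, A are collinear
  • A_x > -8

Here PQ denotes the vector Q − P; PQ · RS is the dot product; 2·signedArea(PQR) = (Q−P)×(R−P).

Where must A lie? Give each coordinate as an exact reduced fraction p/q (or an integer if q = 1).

1. A_x = -7  [D, B, A are collinear ∩ CA ⟂ DB]
2. A_y = -1  [D, B, A are collinear ∩ CA ⟂ DB]
   → A = (-7, -1)

A = (-7, -1)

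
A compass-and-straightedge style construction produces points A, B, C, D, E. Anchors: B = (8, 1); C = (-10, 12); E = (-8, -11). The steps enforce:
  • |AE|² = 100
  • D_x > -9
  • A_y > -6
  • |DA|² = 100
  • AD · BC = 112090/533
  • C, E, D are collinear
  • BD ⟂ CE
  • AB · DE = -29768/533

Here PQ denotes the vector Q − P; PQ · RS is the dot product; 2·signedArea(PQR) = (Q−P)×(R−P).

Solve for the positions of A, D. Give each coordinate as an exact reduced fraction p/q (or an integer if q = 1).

1. D_x = -4752/533  [C, E, D are collinear ∩ BD ⟂ CE]
2. D_y = -251/533  [C, E, D are collinear ∩ BD ⟂ CE]
   → D = (-4752/533, -251/533)
3. A_x = 0  [AB · DE = -29768/533 ∩ AD · BC = 112090/533]
4. A_y = -5  [AB · DE = -29768/533 ∩ AD · BC = 112090/533]
   → A = (0, -5)

A = (0, -5)
D = (-4752/533, -251/533)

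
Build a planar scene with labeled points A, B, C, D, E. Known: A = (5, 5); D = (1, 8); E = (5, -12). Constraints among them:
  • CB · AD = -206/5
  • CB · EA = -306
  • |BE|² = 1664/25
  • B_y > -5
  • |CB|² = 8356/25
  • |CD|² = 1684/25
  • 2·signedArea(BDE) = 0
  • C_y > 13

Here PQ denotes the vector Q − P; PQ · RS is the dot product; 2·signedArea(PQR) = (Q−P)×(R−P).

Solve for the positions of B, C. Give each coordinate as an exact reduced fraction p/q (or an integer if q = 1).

B = (17/5, -4)
C = (33/5, 14)

1. B_x = 17/5  [line 20·x + 4·y + -52 = 0 ∩ |BE|² = 1664/25]
2. B_y = -4  [line 20·x + 4·y + -52 = 0 ∩ |BE|² = 1664/25]
   → B = (17/5, -4)
3. C_x = 33/5  [CB · AD = -206/5 ∩ CB · EA = -306]
4. C_y = 14  [CB · AD = -206/5 ∩ CB · EA = -306]
   → C = (33/5, 14)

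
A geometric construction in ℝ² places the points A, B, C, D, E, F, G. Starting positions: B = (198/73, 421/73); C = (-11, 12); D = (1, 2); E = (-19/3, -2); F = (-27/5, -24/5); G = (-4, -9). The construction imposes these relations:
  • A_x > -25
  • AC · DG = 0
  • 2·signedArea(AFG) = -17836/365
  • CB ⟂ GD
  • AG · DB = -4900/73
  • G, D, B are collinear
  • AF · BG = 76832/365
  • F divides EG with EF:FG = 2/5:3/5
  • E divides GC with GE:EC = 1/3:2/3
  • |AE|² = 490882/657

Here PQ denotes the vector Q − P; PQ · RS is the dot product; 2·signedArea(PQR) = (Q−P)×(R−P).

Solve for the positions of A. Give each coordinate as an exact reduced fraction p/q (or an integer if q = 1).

1. A_x = -1804/73  [AC · DG = 0 ∩ 2·signedArea(AFG) = -17836/365]
2. A_y = 1331/73  [AC · DG = 0 ∩ 2·signedArea(AFG) = -17836/365]
   → A = (-1804/73, 1331/73)

A = (-1804/73, 1331/73)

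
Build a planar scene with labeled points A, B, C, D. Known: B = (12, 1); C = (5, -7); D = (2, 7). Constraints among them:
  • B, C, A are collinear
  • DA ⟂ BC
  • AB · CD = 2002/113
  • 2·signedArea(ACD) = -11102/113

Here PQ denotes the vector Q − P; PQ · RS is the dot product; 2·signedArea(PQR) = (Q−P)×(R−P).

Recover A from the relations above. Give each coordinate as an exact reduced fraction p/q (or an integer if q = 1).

A = (1202/113, -63/113)

1. A_x = 1202/113  [B, C, A are collinear ∩ DA ⟂ BC]
2. A_y = -63/113  [B, C, A are collinear ∩ DA ⟂ BC]
   → A = (1202/113, -63/113)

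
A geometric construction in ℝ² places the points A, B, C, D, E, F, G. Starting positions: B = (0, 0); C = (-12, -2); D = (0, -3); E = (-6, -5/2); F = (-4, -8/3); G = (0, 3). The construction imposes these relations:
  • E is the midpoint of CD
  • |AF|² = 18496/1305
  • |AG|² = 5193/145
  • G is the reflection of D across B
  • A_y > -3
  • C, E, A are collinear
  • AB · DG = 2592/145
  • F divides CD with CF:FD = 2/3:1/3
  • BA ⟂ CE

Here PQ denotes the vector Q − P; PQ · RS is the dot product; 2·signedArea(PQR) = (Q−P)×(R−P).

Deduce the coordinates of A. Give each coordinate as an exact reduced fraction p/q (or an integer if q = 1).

A = (-36/145, -432/145)

1. A_x = -36/145  [C, E, A are collinear ∩ BA ⟂ CE]
2. A_y = -432/145  [C, E, A are collinear ∩ BA ⟂ CE]
   → A = (-36/145, -432/145)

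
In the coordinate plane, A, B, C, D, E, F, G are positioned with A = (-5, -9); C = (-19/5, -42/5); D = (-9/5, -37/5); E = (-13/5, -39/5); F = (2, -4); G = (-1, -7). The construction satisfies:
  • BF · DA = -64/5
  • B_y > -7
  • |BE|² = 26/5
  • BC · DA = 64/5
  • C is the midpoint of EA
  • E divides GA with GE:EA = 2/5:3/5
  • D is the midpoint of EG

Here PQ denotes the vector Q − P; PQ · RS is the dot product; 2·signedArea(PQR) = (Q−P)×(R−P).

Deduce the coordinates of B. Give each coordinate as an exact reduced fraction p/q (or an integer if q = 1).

1. B_x = -4/5  [line 16/5·x + 8/5·y + 64/5 = 0 ∩ |BE|² = 26/5]
2. B_y = -32/5  [line 16/5·x + 8/5·y + 64/5 = 0 ∩ |BE|² = 26/5]
   → B = (-4/5, -32/5)

B = (-4/5, -32/5)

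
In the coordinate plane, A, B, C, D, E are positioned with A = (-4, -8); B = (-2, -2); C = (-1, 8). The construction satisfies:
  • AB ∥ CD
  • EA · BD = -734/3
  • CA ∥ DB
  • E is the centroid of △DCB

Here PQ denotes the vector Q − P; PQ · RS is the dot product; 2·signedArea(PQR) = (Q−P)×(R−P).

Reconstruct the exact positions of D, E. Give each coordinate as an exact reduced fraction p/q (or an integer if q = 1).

D = (1, 14)
E = (-2/3, 20/3)

1. D_x = 1  [CA ∥ DB ∩ AB ∥ CD]
2. D_y = 14  [CA ∥ DB ∩ AB ∥ CD]
   → D = (1, 14)
3. E_x = -2/3  [E is the centroid of △DCB]
4. E_y = 20/3  [E is the centroid of △DCB]
   → E = (-2/3, 20/3)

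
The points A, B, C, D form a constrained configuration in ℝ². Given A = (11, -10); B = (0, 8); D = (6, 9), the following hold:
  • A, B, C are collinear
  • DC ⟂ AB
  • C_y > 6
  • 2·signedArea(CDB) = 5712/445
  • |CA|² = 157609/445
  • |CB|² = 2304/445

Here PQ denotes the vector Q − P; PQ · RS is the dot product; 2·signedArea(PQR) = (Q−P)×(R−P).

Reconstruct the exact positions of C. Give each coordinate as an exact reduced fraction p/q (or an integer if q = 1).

C = (528/445, 2696/445)

1. C_x = 528/445  [A, B, C are collinear ∩ DC ⟂ AB]
2. C_y = 2696/445  [A, B, C are collinear ∩ DC ⟂ AB]
   → C = (528/445, 2696/445)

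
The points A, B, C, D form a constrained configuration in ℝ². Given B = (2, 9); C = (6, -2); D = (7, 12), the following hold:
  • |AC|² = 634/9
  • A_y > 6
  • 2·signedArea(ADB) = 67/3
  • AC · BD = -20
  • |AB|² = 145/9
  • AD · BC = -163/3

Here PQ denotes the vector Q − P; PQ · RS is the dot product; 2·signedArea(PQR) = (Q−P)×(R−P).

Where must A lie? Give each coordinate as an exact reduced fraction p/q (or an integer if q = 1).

1. A_x = 5  [AC · BD = -20 ∩ 2·signedArea(ADB) = 67/3]
2. A_y = 19/3  [AC · BD = -20 ∩ 2·signedArea(ADB) = 67/3]
   → A = (5, 19/3)

A = (5, 19/3)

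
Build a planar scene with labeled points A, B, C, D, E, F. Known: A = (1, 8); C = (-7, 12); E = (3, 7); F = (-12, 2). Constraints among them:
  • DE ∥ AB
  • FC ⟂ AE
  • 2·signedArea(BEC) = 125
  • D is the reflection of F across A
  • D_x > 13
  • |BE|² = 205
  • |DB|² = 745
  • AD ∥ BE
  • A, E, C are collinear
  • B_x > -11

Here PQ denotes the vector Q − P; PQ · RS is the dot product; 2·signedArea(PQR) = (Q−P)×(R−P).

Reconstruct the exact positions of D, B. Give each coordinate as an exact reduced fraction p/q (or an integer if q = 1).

1. D_x = 14  [D is the reflection of F across A]
2. D_y = 14  [D is the reflection of F across A]
   → D = (14, 14)
3. B_x = -10  [AD ∥ BE ∩ DE ∥ AB]
4. B_y = 1  [AD ∥ BE ∩ DE ∥ AB]
   → B = (-10, 1)

B = (-10, 1)
D = (14, 14)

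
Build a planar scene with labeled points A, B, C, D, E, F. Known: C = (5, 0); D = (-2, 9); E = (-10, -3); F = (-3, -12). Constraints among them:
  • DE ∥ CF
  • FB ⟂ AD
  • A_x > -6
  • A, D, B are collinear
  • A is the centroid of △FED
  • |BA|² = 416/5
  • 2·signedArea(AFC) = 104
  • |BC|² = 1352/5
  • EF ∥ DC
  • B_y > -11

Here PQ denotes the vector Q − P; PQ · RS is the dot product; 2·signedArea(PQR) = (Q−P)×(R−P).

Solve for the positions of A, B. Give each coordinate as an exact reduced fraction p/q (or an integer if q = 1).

1. A_x = -5  [A is the centroid of △FED]
2. A_y = -2  [A is the centroid of △FED]
   → A = (-5, -2)
3. B_x = -37/5  [A, D, B are collinear ∩ FB ⟂ AD]
4. B_y = -54/5  [A, D, B are collinear ∩ FB ⟂ AD]
   → B = (-37/5, -54/5)

A = (-5, -2)
B = (-37/5, -54/5)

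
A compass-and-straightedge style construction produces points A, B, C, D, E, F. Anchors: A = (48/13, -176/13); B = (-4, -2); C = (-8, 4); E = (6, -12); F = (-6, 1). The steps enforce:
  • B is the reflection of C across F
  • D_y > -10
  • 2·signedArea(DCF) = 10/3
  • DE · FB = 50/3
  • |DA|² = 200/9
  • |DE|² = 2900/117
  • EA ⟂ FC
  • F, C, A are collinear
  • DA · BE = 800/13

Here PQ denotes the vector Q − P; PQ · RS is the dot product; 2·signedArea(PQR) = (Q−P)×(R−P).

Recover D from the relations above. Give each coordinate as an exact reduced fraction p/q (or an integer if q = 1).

1. D_x = 74/39  [DE · FB = 50/3 ∩ DA · BE = 800/13]
2. D_y = -358/39  [DE · FB = 50/3 ∩ DA · BE = 800/13]
   → D = (74/39, -358/39)

D = (74/39, -358/39)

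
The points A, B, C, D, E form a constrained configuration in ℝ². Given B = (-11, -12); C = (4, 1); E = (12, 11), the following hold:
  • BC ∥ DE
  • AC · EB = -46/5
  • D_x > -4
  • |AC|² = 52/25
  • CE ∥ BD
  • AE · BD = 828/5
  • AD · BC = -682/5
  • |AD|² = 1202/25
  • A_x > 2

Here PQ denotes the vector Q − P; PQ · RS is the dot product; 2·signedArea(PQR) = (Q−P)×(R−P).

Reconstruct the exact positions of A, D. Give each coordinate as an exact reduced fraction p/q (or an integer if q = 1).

A = (14/5, 9/5)
D = (-3, -2)

1. D_x = -3  [BC ∥ DE ∩ CE ∥ BD]
2. D_y = -2  [BC ∥ DE ∩ CE ∥ BD]
   → D = (-3, -2)
3. A_x = 14/5  [AC · EB = -46/5 ∩ AD · BC = -682/5]
4. A_y = 9/5  [AC · EB = -46/5 ∩ AD · BC = -682/5]
   → A = (14/5, 9/5)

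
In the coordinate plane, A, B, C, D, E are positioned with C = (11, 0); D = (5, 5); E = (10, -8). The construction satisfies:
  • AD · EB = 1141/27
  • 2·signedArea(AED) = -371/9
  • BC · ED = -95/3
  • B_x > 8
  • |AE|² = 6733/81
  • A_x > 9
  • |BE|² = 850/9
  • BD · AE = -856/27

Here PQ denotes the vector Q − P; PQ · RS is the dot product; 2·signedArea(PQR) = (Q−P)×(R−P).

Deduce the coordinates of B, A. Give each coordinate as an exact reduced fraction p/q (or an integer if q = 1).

A = (29/3, 10/9)
B = (9, 5/3)

1. B_x = 9  [line 5·x + -13·y + -70/3 = 0 ∩ |BE|² = 850/9]
2. B_y = 5/3  [line 5·x + -13·y + -70/3 = 0 ∩ |BE|² = 850/9]
   → B = (9, 5/3)
3. A_x = 29/3  [2·signedArea(AED) = -371/9 ∩ BD · AE = -856/27]
4. A_y = 10/9  [2·signedArea(AED) = -371/9 ∩ BD · AE = -856/27]
   → A = (29/3, 10/9)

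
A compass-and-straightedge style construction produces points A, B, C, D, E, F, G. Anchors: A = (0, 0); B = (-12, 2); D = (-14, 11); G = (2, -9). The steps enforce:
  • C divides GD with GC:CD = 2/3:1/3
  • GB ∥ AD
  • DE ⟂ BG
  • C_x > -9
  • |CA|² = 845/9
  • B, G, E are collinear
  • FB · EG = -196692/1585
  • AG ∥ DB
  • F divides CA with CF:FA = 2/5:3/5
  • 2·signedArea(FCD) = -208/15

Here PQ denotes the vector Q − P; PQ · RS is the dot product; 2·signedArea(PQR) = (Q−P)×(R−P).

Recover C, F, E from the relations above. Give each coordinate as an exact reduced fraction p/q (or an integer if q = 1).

C = (-26/3, 13/3)
E = (-5582/317, 2031/317)
F = (-26/5, 13/5)

1. C_x = -26/3  [C divides GD with GC:CD = 2/3:1/3]
2. C_y = 13/3  [C divides GD with GC:CD = 2/3:1/3]
   → C = (-26/3, 13/3)
3. F_x = -26/5  [F divides CA with CF:FA = 2/5:3/5]
4. F_y = 13/5  [F divides CA with CF:FA = 2/5:3/5]
   → F = (-26/5, 13/5)
5. E_x = -5582/317  [B, G, E are collinear ∩ DE ⟂ BG]
6. E_y = 2031/317  [B, G, E are collinear ∩ DE ⟂ BG]
   → E = (-5582/317, 2031/317)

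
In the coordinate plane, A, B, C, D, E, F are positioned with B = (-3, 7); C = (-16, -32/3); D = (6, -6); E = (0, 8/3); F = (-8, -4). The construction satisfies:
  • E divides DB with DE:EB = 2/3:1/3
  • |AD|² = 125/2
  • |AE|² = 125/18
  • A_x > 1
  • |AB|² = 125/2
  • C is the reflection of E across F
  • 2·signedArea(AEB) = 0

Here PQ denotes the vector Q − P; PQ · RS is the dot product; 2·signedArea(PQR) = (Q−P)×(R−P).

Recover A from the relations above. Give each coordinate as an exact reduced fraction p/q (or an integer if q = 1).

A = (3/2, 1/2)

1. A_x = 3/2  [line -13/3·x + -3·y + 8 = 0 ∩ |AE|² = 125/18]
2. A_y = 1/2  [line -13/3·x + -3·y + 8 = 0 ∩ |AE|² = 125/18]
   → A = (3/2, 1/2)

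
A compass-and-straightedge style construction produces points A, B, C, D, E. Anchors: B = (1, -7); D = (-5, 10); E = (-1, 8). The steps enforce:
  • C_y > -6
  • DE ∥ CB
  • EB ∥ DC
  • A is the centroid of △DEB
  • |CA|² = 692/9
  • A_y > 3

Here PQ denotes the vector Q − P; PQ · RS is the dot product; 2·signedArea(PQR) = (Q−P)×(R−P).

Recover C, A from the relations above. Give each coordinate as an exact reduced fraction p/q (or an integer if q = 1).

A = (-5/3, 11/3)
C = (-3, -5)

1. C_x = -3  [DE ∥ CB ∩ EB ∥ DC]
2. C_y = -5  [DE ∥ CB ∩ EB ∥ DC]
   → C = (-3, -5)
3. A_x = -5/3  [A is the centroid of △DEB]
4. A_y = 11/3  [A is the centroid of △DEB]
   → A = (-5/3, 11/3)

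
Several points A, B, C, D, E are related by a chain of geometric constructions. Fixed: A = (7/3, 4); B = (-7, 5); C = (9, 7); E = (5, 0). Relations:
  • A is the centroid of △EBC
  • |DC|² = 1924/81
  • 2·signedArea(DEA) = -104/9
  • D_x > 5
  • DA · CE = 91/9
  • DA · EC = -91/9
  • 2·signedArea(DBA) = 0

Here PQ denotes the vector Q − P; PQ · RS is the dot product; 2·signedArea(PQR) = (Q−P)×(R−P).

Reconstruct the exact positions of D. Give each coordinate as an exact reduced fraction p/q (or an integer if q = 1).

D = (49/9, 11/3)

1. D_x = 49/9  [2·signedArea(DBA) = 0 ∩ 2·signedArea(DEA) = -104/9]
2. D_y = 11/3  [2·signedArea(DBA) = 0 ∩ 2·signedArea(DEA) = -104/9]
   → D = (49/9, 11/3)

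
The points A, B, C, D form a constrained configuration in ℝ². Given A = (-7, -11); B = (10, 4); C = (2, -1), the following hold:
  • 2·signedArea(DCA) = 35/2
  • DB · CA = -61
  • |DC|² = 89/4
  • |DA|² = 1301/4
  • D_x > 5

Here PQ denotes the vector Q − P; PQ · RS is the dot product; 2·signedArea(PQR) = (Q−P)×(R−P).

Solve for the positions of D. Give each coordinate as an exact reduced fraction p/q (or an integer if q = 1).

D = (6, 3/2)

1. D_x = 6  [2·signedArea(DCA) = 35/2 ∩ DB · CA = -61]
2. D_y = 3/2  [2·signedArea(DCA) = 35/2 ∩ DB · CA = -61]
   → D = (6, 3/2)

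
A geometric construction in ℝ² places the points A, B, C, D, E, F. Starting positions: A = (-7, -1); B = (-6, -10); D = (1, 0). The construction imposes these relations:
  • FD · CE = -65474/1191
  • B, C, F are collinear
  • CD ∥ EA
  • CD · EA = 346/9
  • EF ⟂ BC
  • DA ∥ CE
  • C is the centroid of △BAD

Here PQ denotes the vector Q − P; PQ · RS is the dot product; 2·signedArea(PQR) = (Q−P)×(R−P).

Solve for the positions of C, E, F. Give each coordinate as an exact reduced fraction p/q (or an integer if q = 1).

1. C_x = -4  [C is the centroid of △BAD]
2. C_y = -11/3  [C is the centroid of △BAD]
   → C = (-4, -11/3)
3. E_x = -12  [CD ∥ EA ∩ DA ∥ CE]
4. E_y = -14/3  [CD ∥ EA ∩ DA ∥ CE]
   → E = (-12, -14/3)
5. F_x = -1990/397  [B, C, F are collinear ∩ EF ⟂ BC]
6. F_y = -8186/1191  [B, C, F are collinear ∩ EF ⟂ BC]
   → F = (-1990/397, -8186/1191)

C = (-4, -11/3)
E = (-12, -14/3)
F = (-1990/397, -8186/1191)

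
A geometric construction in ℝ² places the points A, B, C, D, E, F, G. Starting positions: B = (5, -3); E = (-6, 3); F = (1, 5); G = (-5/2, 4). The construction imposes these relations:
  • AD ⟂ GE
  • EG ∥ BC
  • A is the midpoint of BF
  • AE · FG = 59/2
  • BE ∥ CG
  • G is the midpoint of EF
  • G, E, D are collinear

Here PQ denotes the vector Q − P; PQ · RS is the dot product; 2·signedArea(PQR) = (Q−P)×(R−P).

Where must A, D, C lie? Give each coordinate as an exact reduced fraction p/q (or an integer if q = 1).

A = (3, 1)
C = (17/2, -2)
D = (95/53, 277/53)

1. A_x = 3  [A is the midpoint of BF]
2. A_y = 1  [A is the midpoint of BF]
   → A = (3, 1)
3. D_x = 95/53  [G, E, D are collinear ∩ AD ⟂ GE]
4. D_y = 277/53  [G, E, D are collinear ∩ AD ⟂ GE]
   → D = (95/53, 277/53)
5. C_x = 17/2  [BE ∥ CG ∩ EG ∥ BC]
6. C_y = -2  [BE ∥ CG ∩ EG ∥ BC]
   → C = (17/2, -2)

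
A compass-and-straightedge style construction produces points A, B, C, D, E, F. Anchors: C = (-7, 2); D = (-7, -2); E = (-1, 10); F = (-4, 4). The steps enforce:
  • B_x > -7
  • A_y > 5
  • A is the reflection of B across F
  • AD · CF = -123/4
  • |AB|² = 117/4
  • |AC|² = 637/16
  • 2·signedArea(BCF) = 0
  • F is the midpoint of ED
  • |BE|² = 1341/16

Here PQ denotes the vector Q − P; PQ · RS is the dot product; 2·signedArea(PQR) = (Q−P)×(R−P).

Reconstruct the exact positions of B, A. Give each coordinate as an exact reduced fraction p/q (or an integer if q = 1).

1. A_x = -7/4  [line -3·x + -2·y + 23/4 = 0 ∩ |AC|² = 637/16]
2. A_y = 11/2  [line -3·x + -2·y + 23/4 = 0 ∩ |AC|² = 637/16]
   → A = (-7/4, 11/2)
3. B_x = -25/4  [2·signedArea(BCF) = 0 ∩ A is the reflection of B across F]
4. B_y = 5/2  [2·signedArea(BCF) = 0 ∩ A is the reflection of B across F]
   → B = (-25/4, 5/2)

A = (-7/4, 11/2)
B = (-25/4, 5/2)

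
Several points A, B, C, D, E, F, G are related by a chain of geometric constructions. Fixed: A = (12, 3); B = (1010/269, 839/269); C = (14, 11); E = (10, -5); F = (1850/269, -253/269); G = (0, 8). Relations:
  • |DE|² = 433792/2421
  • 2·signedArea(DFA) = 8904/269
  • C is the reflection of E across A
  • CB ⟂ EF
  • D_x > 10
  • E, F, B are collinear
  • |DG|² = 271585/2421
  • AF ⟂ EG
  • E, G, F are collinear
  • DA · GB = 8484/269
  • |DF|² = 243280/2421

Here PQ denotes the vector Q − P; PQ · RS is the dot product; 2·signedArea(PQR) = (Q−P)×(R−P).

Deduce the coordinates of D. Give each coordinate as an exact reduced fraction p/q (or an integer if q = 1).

1. D_x = 8542/807  [line -1010/269·x + 1313/269·y + -303/269 = 0 ∩ |DF|² = 243280/2421]
2. D_y = 6757/807  [line -1010/269·x + 1313/269·y + -303/269 = 0 ∩ |DF|² = 243280/2421]
   → D = (8542/807, 6757/807)

D = (8542/807, 6757/807)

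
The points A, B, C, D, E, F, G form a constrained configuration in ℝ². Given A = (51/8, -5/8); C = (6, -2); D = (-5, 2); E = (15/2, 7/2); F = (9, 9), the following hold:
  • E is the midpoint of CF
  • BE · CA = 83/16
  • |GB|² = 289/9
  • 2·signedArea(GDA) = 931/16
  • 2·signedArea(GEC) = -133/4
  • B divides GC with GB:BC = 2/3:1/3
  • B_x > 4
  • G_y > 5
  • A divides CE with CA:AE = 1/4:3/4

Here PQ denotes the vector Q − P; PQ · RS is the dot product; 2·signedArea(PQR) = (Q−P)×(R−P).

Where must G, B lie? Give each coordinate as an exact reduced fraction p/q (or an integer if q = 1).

1. G_x = 2  [2·signedArea(GEC) = -133/4 ∩ 2·signedArea(GDA) = 931/16]
2. G_y = 11/2  [2·signedArea(GEC) = -133/4 ∩ 2·signedArea(GDA) = 931/16]
   → G = (2, 11/2)
3. B_x = 14/3  [B divides GC with GB:BC = 2/3:1/3]
4. B_y = 1/2  [B divides GC with GB:BC = 2/3:1/3]
   → B = (14/3, 1/2)

B = (14/3, 1/2)
G = (2, 11/2)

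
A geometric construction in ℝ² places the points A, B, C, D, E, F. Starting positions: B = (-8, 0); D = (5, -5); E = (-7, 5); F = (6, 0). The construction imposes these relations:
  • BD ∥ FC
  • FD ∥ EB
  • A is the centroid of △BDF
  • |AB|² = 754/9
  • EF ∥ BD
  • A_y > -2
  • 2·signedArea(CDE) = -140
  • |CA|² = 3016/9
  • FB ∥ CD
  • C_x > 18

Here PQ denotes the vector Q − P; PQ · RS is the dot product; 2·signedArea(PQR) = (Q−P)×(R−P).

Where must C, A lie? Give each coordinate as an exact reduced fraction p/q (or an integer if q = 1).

1. C_x = 19  [FB ∥ CD ∩ BD ∥ FC]
2. C_y = -5  [FB ∥ CD ∩ BD ∥ FC]
   → C = (19, -5)
3. A_x = 1  [A is the centroid of △BDF]
4. A_y = -5/3  [A is the centroid of △BDF]
   → A = (1, -5/3)

A = (1, -5/3)
C = (19, -5)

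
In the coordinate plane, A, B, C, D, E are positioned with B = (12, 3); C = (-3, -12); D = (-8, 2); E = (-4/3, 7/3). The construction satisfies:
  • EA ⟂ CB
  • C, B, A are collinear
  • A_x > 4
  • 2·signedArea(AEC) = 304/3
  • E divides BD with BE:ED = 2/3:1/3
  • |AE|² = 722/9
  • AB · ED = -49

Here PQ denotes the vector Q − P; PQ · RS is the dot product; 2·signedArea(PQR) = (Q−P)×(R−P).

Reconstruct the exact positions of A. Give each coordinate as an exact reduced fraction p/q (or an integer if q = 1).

1. A_x = 5  [C, B, A are collinear ∩ EA ⟂ CB]
2. A_y = -4  [C, B, A are collinear ∩ EA ⟂ CB]
   → A = (5, -4)

A = (5, -4)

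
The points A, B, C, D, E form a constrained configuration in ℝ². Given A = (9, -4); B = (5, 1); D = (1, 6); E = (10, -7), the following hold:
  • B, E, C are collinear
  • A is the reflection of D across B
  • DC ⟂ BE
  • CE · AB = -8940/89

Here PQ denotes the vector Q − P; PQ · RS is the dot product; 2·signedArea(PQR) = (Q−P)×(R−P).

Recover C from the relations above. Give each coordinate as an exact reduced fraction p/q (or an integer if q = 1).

1. C_x = 145/89  [B, E, C are collinear ∩ DC ⟂ BE]
2. C_y = 569/89  [B, E, C are collinear ∩ DC ⟂ BE]
   → C = (145/89, 569/89)

C = (145/89, 569/89)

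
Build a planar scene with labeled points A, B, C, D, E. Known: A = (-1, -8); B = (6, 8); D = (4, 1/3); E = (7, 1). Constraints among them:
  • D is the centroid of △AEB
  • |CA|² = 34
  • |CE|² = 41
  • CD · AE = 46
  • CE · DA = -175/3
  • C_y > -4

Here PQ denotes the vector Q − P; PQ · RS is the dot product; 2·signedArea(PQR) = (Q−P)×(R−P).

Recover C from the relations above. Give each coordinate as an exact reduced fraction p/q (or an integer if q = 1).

1. C_x = 2  [CD · AE = 46 ∩ CE · DA = -175/3]
2. C_y = -3  [CD · AE = 46 ∩ CE · DA = -175/3]
   → C = (2, -3)

C = (2, -3)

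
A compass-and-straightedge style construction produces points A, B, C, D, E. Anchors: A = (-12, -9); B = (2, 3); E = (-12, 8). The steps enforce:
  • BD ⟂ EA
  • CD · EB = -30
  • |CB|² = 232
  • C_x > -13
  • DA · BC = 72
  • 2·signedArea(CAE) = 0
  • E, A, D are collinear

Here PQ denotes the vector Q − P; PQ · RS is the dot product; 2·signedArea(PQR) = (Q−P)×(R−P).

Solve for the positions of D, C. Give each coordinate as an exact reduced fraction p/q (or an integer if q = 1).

C = (-12, -3)
D = (-12, 3)

1. D_x = -12  [E, A, D are collinear ∩ BD ⟂ EA]
2. D_y = 3  [E, A, D are collinear ∩ BD ⟂ EA]
   → D = (-12, 3)
3. C_x = -12  [2·signedArea(CAE) = 0 ∩ DA · BC = 72]
4. C_y = -3  [2·signedArea(CAE) = 0 ∩ DA · BC = 72]
   → C = (-12, -3)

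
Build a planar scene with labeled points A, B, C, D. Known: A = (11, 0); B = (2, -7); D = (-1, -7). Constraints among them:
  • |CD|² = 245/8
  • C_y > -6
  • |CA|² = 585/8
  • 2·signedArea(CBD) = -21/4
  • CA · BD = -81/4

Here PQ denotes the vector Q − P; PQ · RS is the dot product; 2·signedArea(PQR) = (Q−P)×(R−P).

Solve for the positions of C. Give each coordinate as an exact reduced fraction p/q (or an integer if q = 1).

1. C_x = 17/4  [2·signedArea(CBD) = -21/4 ∩ CA · BD = -81/4]
2. C_y = -21/4  [2·signedArea(CBD) = -21/4 ∩ CA · BD = -81/4]
   → C = (17/4, -21/4)

C = (17/4, -21/4)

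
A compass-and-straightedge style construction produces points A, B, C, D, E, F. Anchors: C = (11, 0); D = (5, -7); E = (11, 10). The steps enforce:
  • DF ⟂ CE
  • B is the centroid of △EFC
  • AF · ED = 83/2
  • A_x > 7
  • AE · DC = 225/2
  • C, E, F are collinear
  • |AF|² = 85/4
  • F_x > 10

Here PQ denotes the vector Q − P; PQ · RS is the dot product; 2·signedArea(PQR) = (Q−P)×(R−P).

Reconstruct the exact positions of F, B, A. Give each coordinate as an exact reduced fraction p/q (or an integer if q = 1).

A = (8, -7/2)
B = (11, 1)
F = (11, -7)

1. F_x = 11  [C, E, F are collinear ∩ DF ⟂ CE]
2. F_y = -7  [C, E, F are collinear ∩ DF ⟂ CE]
   → F = (11, -7)
3. B_x = 11  [B is the centroid of △EFC]
4. B_y = 1  [B is the centroid of △EFC]
   → B = (11, 1)
5. A_x = 8  [AF · ED = 83/2 ∩ AE · DC = 225/2]
6. A_y = -7/2  [AF · ED = 83/2 ∩ AE · DC = 225/2]
   → A = (8, -7/2)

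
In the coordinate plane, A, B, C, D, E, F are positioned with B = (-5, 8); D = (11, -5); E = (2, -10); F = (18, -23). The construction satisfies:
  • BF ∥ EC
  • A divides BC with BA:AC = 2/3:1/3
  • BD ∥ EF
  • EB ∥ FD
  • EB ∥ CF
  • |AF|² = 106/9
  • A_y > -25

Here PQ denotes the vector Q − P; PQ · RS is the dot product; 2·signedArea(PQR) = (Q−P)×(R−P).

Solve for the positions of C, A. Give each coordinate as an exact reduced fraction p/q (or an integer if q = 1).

1. C_x = 25  [EB ∥ CF ∩ BF ∥ EC]
2. C_y = -41  [EB ∥ CF ∩ BF ∥ EC]
   → C = (25, -41)
3. A_x = 15  [A divides BC with BA:AC = 2/3:1/3]
4. A_y = -74/3  [A divides BC with BA:AC = 2/3:1/3]
   → A = (15, -74/3)

A = (15, -74/3)
C = (25, -41)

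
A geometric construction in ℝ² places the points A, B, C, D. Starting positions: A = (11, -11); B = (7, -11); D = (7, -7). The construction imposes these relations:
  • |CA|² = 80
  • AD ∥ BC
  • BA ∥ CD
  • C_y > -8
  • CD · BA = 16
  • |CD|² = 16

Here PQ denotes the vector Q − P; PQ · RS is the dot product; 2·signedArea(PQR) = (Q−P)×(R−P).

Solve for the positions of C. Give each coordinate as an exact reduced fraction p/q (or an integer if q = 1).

1. C_x = 3  [BA ∥ CD ∩ AD ∥ BC]
2. C_y = -7  [BA ∥ CD ∩ AD ∥ BC]
   → C = (3, -7)

C = (3, -7)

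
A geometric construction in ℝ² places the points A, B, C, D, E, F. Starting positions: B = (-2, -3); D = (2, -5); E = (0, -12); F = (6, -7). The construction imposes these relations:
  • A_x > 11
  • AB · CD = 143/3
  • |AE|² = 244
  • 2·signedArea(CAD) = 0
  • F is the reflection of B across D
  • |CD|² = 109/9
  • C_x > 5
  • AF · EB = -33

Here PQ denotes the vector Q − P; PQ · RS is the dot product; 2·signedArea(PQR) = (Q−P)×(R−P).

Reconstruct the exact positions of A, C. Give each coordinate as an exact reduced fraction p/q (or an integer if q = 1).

A = (12, -2)
C = (16/3, -4)

1. A_x = 12  [line 2·x + -9·y + -42 = 0 ∩ |AE|² = 244]
2. A_y = -2  [line 2·x + -9·y + -42 = 0 ∩ |AE|² = 244]
   → A = (12, -2)
3. C_x = 16/3  [2·signedArea(CAD) = 0 ∩ AB · CD = 143/3]
4. C_y = -4  [2·signedArea(CAD) = 0 ∩ AB · CD = 143/3]
   → C = (16/3, -4)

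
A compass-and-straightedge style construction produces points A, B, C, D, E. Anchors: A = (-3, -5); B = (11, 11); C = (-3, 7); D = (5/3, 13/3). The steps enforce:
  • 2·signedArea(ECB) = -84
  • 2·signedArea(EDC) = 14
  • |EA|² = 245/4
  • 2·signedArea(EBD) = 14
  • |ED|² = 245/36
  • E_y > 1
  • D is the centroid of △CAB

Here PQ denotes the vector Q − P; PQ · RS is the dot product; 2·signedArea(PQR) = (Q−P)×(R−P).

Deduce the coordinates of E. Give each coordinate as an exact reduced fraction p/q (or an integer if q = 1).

1. E_x = 1/2  [2·signedArea(EDC) = 14 ∩ 2·signedArea(ECB) = -84]
2. E_y = 2  [2·signedArea(EDC) = 14 ∩ 2·signedArea(ECB) = -84]
   → E = (1/2, 2)

E = (1/2, 2)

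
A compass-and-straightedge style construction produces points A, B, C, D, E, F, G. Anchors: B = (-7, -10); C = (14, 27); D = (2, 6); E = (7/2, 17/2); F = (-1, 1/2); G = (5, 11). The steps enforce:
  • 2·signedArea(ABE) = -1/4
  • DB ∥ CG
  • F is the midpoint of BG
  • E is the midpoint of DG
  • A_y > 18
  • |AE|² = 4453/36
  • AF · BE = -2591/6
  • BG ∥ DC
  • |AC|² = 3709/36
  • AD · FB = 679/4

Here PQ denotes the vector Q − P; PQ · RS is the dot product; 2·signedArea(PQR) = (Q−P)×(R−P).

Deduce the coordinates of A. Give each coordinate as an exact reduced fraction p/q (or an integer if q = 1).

A = (9, 109/6)

1. A_x = 9  [AF · BE = -2591/6 ∩ 2·signedArea(ABE) = -1/4]
2. A_y = 109/6  [AF · BE = -2591/6 ∩ 2·signedArea(ABE) = -1/4]
   → A = (9, 109/6)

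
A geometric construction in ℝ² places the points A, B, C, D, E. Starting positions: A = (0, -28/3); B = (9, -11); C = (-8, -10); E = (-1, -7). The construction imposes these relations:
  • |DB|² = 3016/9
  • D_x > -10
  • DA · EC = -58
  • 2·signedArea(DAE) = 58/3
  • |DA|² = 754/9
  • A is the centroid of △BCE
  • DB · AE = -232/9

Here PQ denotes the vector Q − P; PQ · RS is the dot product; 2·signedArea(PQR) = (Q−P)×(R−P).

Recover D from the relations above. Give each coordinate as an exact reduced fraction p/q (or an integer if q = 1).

1. D_x = -9  [2·signedArea(DAE) = 58/3 ∩ DB · AE = -232/9]
2. D_y = -23/3  [2·signedArea(DAE) = 58/3 ∩ DB · AE = -232/9]
   → D = (-9, -23/3)

D = (-9, -23/3)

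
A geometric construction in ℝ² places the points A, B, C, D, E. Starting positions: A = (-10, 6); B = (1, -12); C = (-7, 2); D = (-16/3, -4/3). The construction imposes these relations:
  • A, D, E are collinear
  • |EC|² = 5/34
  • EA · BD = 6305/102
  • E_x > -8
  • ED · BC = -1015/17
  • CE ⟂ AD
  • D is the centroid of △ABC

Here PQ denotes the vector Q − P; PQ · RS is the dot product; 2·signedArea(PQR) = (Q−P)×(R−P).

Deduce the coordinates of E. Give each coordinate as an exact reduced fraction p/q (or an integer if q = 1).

1. E_x = -249/34  [A, D, E are collinear ∩ CE ⟂ AD]
2. E_y = 61/34  [A, D, E are collinear ∩ CE ⟂ AD]
   → E = (-249/34, 61/34)

E = (-249/34, 61/34)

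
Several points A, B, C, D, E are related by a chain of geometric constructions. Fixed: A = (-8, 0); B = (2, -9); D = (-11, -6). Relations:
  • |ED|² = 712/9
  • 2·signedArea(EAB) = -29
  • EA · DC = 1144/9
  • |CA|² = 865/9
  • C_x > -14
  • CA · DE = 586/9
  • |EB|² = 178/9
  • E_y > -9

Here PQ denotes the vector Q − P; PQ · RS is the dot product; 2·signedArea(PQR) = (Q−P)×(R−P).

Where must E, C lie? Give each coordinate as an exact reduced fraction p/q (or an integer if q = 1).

1. E_x = -7/3  [line 9·x + 10·y + 101 = 0 ∩ |EB|² = 178/9]
2. E_y = -8  [line 9·x + 10·y + 101 = 0 ∩ |EB|² = 178/9]
   → E = (-7/3, -8)
3. C_x = -41/3  [EA · DC = 1144/9 ∩ CA · DE = 586/9]
4. C_y = 8  [EA · DC = 1144/9 ∩ CA · DE = 586/9]
   → C = (-41/3, 8)

C = (-41/3, 8)
E = (-7/3, -8)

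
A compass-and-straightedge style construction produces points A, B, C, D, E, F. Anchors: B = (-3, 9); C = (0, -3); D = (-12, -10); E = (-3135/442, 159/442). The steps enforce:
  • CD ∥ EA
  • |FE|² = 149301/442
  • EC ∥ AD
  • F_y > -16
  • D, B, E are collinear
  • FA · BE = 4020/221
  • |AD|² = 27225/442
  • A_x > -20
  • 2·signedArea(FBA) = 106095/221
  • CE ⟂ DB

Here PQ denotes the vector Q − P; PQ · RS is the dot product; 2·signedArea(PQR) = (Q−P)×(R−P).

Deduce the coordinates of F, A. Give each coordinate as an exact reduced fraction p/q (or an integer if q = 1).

A = (-8439/442, -2935/442)
F = (3, -15)

1. A_x = -8439/442  [EC ∥ AD ∩ CD ∥ EA]
2. A_y = -2935/442  [EC ∥ AD ∩ CD ∥ EA]
   → A = (-8439/442, -2935/442)
3. F_x = 3  [FA · BE = 4020/221 ∩ 2·signedArea(FBA) = 106095/221]
4. F_y = -15  [FA · BE = 4020/221 ∩ 2·signedArea(FBA) = 106095/221]
   → F = (3, -15)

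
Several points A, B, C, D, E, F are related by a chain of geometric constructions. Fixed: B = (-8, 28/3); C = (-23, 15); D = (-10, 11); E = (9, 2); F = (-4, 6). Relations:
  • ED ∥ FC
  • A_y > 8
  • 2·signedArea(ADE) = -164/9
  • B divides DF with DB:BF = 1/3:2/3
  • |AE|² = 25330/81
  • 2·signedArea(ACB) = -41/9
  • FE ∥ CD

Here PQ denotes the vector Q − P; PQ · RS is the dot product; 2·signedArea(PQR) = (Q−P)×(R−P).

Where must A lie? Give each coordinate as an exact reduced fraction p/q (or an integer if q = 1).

1. A_x = -22/3  [2·signedArea(ADE) = -164/9 ∩ 2·signedArea(ACB) = -41/9]
2. A_y = 79/9  [2·signedArea(ADE) = -164/9 ∩ 2·signedArea(ACB) = -41/9]
   → A = (-22/3, 79/9)

A = (-22/3, 79/9)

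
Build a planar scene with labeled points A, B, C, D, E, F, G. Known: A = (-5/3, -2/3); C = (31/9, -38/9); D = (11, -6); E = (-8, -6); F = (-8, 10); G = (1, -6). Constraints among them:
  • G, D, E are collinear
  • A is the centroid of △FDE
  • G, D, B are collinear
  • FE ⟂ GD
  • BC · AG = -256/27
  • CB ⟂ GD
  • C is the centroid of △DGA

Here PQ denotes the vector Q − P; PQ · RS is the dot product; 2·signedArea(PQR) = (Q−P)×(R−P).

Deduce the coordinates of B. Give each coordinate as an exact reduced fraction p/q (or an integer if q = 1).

1. B_x = 31/9  [G, D, B are collinear ∩ CB ⟂ GD]
2. B_y = -6  [G, D, B are collinear ∩ CB ⟂ GD]
   → B = (31/9, -6)

B = (31/9, -6)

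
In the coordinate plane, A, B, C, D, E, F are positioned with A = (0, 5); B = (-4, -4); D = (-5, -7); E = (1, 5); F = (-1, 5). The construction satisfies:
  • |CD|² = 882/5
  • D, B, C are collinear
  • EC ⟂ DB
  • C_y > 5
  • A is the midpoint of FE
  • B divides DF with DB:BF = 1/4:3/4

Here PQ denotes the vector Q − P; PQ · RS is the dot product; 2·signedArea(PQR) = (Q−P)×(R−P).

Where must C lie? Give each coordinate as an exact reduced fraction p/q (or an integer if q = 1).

C = (-4/5, 28/5)

1. C_x = -4/5  [D, B, C are collinear ∩ EC ⟂ DB]
2. C_y = 28/5  [D, B, C are collinear ∩ EC ⟂ DB]
   → C = (-4/5, 28/5)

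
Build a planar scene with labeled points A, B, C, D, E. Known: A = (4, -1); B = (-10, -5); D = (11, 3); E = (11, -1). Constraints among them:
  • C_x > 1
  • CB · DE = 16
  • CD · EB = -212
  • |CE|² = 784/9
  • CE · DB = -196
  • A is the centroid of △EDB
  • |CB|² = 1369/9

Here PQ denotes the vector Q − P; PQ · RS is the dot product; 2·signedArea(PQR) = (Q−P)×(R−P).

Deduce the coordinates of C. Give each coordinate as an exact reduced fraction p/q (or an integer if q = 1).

C = (5/3, -1)

1. C_x = 5/3  [CB · DE = 16 ∩ CD · EB = -212]
2. C_y = -1  [CB · DE = 16 ∩ CD · EB = -212]
   → C = (5/3, -1)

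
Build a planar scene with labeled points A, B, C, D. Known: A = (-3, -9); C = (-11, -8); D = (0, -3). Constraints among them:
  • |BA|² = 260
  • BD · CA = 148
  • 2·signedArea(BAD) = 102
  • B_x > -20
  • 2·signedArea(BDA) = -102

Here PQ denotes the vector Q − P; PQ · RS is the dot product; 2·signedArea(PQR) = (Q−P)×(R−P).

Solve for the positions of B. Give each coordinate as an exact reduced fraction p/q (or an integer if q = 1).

B = (-19, -7)

1. B_x = -19  [2·signedArea(BDA) = -102 ∩ BD · CA = 148]
2. B_y = -7  [2·signedArea(BDA) = -102 ∩ BD · CA = 148]
   → B = (-19, -7)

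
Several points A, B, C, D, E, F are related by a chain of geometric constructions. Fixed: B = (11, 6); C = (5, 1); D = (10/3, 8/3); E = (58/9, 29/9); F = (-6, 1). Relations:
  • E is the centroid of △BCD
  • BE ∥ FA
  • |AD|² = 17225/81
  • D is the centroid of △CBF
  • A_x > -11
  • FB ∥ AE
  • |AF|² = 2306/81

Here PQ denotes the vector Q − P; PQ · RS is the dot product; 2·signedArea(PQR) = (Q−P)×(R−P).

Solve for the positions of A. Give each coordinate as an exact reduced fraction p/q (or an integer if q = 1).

1. A_x = -95/9  [FB ∥ AE ∩ BE ∥ FA]
2. A_y = -16/9  [FB ∥ AE ∩ BE ∥ FA]
   → A = (-95/9, -16/9)

A = (-95/9, -16/9)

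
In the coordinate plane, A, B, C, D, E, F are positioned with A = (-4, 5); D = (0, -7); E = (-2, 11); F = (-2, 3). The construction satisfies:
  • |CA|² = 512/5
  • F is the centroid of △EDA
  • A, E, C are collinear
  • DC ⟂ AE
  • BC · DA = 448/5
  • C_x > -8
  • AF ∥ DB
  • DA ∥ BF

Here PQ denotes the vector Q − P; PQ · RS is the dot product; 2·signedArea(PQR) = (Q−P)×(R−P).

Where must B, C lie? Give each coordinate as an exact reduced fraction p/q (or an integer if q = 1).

1. B_x = 2  [DA ∥ BF ∩ AF ∥ DB]
2. B_y = -9  [DA ∥ BF ∩ AF ∥ DB]
   → B = (2, -9)
3. C_x = -36/5  [A, E, C are collinear ∩ DC ⟂ AE]
4. C_y = -23/5  [A, E, C are collinear ∩ DC ⟂ AE]
   → C = (-36/5, -23/5)

B = (2, -9)
C = (-36/5, -23/5)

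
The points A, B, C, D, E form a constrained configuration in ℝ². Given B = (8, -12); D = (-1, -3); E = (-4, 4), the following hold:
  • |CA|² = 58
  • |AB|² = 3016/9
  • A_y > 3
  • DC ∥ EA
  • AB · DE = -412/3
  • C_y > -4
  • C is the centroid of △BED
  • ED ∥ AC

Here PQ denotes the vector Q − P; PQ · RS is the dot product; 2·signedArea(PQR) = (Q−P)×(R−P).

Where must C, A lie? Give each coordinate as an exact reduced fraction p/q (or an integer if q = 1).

A = (-2, 10/3)
C = (1, -11/3)

1. C_x = 1  [C is the centroid of △BED]
2. C_y = -11/3  [C is the centroid of △BED]
   → C = (1, -11/3)
3. A_x = -2  [ED ∥ AC ∩ DC ∥ EA]
4. A_y = 10/3  [ED ∥ AC ∩ DC ∥ EA]
   → A = (-2, 10/3)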